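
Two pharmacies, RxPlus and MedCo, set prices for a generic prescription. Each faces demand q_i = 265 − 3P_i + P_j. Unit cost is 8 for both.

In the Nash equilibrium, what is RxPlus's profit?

RxPlus's profit: π = (P_{RxPlus} − 8)(265 − 3P_{RxPlus} + P_{MedCo}).
∂π/∂P_{RxPlus} = 289 − 6P_{RxPlus} + P_{MedCo} = 0 ⇒ P_{RxPlus} = 289/6 + (1/6)P_{MedCo}.
The game is symmetric, so in equilibrium P_{MedCo} = P_{RxPlus}: the reaction function gives (5/6)P_{RxPlus} = 289/6, hence P_{RxPlus} = 57.8.
q_{RxPlus} = 265 − 3·57.8 + 57.8 = 149.4.
Profit = (57.8 − 8)·149.4 = 7440.12.

7440.12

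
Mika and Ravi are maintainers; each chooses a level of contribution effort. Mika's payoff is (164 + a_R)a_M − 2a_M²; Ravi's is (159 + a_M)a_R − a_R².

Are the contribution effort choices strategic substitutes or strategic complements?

Expanding Mika's payoff: 164a_M + a_Ra_M − 2a_M².
∂π/∂a_M = 164 + a_R − 4a_M = 0, so a_M = 41 + 0.25a_R.
The best-response slope da_M/da_R = 0.25 > 0: the reaction function is upward-sloping, so the choices are strategic complements.

strategic complements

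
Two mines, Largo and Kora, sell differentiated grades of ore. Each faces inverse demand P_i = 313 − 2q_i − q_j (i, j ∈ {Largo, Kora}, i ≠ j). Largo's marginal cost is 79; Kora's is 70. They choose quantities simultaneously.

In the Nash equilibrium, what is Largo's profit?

Mine Largo's profit: π = q_{Largo}(313 − 2q_{Largo} − q_{Kora}) − 79q_{Largo}.
∂π/∂q_{Largo} = 234 − 4q_{Largo} − q_{Kora} = 0 ⇒ q_{Largo} = 58.5 − 0.25q_{Kora}.
Similarly q_{Kora} = 60.75 − 0.25q_{Largo}.
Plugging q_{Kora} into Largo's best response: q_{Largo} = 58.5 − 0.25(60.75 − 0.25q_{Largo}) ⇒ 0.9375q_{Largo} = 43.3125, so q_{Largo} = 46.2.
Then q_{Kora} = 60.75 − 0.25·46.2 = 49.2.
P_{Largo} = 313 − 2·46.2 − 49.2 = 171.4.
Profit = (171.4 − 79)·46.2 = 4268.88.

4268.88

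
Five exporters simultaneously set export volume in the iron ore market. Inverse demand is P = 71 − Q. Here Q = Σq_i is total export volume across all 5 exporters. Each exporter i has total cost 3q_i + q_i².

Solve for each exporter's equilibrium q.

8.5

A representative exporter's profit is π_i = q_i(71 − Q) − 3q_i − q_i², with Q = q_i + Σ_{j≠i} q_j.
First-order condition: 68 − 4q_i − Σ_{j≠i} q_j = 0.
In a symmetric equilibrium every exporter chooses the same q, so Σ_{j≠i} q_j = 4q. The condition becomes 68 − 8q = 0, giving q = 68/8 = 8.5.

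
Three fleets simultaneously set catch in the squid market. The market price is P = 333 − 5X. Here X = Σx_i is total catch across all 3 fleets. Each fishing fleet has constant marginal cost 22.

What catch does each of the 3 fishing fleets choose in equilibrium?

A representative fishing fleet's profit is π_i = x_i(333 − 5X) − 22x_i, with X = x_i + Σ_{j≠i} x_j.
First-order condition: 311 − 10x_i − 5Σ_{j≠i} x_j = 0.
With identical fishing fleets, set every x_j = x: then 311 − 10x − 10x = 0, i.e. x = 311/20 = 15.55.

15.55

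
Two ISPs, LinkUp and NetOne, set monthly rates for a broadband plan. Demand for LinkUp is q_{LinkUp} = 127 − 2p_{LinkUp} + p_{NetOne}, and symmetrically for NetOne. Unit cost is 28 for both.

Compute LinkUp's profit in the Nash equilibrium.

LinkUp's profit: π = (p_{LinkUp} − 28)(127 − 2p_{LinkUp} + p_{NetOne}).
∂π/∂p_{LinkUp} = 183 − 4p_{LinkUp} + p_{NetOne} = 0 ⇒ p_{LinkUp} = 45.75 + 0.25p_{NetOne}.
Setting p_{LinkUp} = p_{NetOne} in the reaction function: p_{LinkUp} = 45.75 + 0.25p_{LinkUp}, so p_{LinkUp} = 45.75 / 0.75 = 61.
q_{LinkUp} = 127 − 2·61 + 61 = 66.
Profit = (61 − 28)·66 = 2178.

2178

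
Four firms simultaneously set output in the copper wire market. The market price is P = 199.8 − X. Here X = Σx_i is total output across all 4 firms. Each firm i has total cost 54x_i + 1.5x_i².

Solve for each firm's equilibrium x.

18.225

A representative firm's profit is π_i = x_i(199.8 − X) − 54x_i − 1.5x_i², with X = x_i + Σ_{j≠i} x_j.
First-order condition: 145.8 − 5x_i − Σ_{j≠i} x_j = 0.
With identical firms, set every x_j = x: then 145.8 − 5x − 3x = 0, i.e. x = 145.8/8 = 18.225.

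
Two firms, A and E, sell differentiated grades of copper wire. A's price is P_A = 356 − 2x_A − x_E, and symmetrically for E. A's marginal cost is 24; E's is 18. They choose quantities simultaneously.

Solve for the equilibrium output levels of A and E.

Firm A's profit: π = x_A(356 − 2x_A − x_E) − 24x_A.
∂π/∂x_A = 332 − 4x_A − x_E = 0 ⇒ x_A = 83 − 0.25x_E.
Similarly x_E = 84.5 − 0.25x_A.
Plugging x_E into A's best response: x_A = 83 − 0.25(84.5 − 0.25x_A) ⇒ 0.9375x_A = 61.875, so x_A = 66.
Then x_E = 84.5 − 0.25·66 = 68.

66, 68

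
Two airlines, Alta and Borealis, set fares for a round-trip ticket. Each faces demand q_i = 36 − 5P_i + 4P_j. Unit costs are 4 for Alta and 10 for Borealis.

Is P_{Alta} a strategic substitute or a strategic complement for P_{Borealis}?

Alta's profit: π = (P_{Alta} − 4)(36 − 5P_{Alta} + 4P_{Borealis}).
∂π/∂P_{Alta} = 56 − 10P_{Alta} + 4P_{Borealis} = 0 ⇒ P_{Alta} = 5.6 + 0.4P_{Borealis}.
The best-response slope dP_{Alta}/dP_{Borealis} = 0.4 > 0: the reaction function is upward-sloping, so the choices are strategic complements.

strategic complements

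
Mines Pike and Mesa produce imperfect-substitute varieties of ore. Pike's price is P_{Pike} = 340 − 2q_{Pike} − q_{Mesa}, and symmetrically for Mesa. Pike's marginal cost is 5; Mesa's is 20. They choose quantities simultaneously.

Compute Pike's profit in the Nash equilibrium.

9248

Mine Pike's profit: π = q_{Pike}(340 − 2q_{Pike} − q_{Mesa}) − 5q_{Pike}.
∂π/∂q_{Pike} = 335 − 4q_{Pike} − q_{Mesa} = 0 ⇒ q_{Pike} = 83.75 − 0.25q_{Mesa}.
Similarly q_{Mesa} = 80 − 0.25q_{Pike}.
Plugging q_{Mesa} into Pike's best response: q_{Pike} = 83.75 − 0.25(80 − 0.25q_{Pike}) ⇒ 0.9375q_{Pike} = 63.75, so q_{Pike} = 68.
Then q_{Mesa} = 80 − 0.25·68 = 63.
P_{Pike} = 340 − 2·68 − 63 = 141.
Profit = (141 − 5)·68 = 9248.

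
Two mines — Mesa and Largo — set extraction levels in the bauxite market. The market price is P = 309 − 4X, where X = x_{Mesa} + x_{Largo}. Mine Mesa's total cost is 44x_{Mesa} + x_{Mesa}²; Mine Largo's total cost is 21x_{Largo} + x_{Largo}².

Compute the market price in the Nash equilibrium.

Mine Mesa's profit: π = x_{Mesa}(309 − 4(x_{Mesa} + x_{Largo})) − 44x_{Mesa} − x_{Mesa}².
∂π/∂x_{Mesa} = 265 − 10x_{Mesa} − 4x_{Largo} = 0, so x_{Mesa} = 26.5 − 0.4x_{Largo}.
By the same steps for Largo: x_{Largo} = 28.8 − 0.4x_{Mesa}.
Solving the two reaction functions simultaneously: (1 − (−0.4)(−0.4))x_{Mesa} = 26.5 − 0.4·28.8, so 0.84x_{Mesa} = 14.98 and x_{Mesa} = 107/6.
Then x_{Largo} = 28.8 − 0.4·(107/6) = 65/3.
Equilibrium price: P = 309 − 4·39.5 = 151.

151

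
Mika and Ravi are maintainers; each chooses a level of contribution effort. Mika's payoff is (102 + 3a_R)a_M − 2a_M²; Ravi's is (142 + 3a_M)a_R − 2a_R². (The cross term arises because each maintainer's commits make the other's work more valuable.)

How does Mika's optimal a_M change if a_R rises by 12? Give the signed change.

Expanding Mika's payoff: 102a_M + 3a_Ra_M − 2a_M².
∂π/∂a_M = 102 + 3a_R − 4a_M = 0, so a_M = 25.5 + 0.75a_R.
The reaction-function slope is 0.75, so a 12-unit rise in a_R moves a_M by 0.75 × 12 = 9. Mika's best response rises — the actions are strategic complements.

9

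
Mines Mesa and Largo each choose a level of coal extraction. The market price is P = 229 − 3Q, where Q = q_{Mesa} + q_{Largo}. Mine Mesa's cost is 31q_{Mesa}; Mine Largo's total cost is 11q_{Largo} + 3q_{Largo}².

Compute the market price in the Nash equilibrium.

113

Mine Mesa's profit: π = q_{Mesa}(229 − 3(q_{Mesa} + q_{Largo})) − 31q_{Mesa}.
∂π/∂q_{Mesa} = 198 − 6q_{Mesa} − 3q_{Largo} = 0, so q_{Mesa} = 33 − 0.5q_{Largo}.
For Largo: ∂π/∂q_{Largo} = 218 − 12q_{Largo} − 3q_{Mesa} = 0 ⇒ q_{Largo} = 109/6 − 0.25q_{Mesa}.
Substituting the second reaction function into the first: q_{Mesa} = 33 − 0.5(109/6 − 0.25q_{Mesa}), which gives 0.875q_{Mesa} = 287/12 ⇒ q_{Mesa} = 82/3.
Then q_{Largo} = 109/6 − 0.25·(82/3) = 34/3.
Equilibrium price: P = 229 − 3·(116/3) = 113.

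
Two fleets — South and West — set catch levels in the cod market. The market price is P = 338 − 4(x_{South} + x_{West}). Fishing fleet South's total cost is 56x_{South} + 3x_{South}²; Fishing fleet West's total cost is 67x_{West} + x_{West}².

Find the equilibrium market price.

Fishing fleet South's profit: π = x_{South}(338 − 4(x_{South} + x_{West})) − 56x_{South} − 3x_{South}².
∂π/∂x_{South} = 282 − 14x_{South} − 4x_{West} = 0, so x_{South} = 141/7 − (2/7)x_{West}.
For West: ∂π/∂x_{West} = 271 − 10x_{West} − 4x_{South} = 0 ⇒ x_{West} = 27.1 − 0.4x_{South}.
Substituting the second reaction function into the first: x_{South} = 141/7 − (2/7)(27.1 − 0.4x_{South}), which gives (31/35)x_{South} = 12.4 ⇒ x_{South} = 14.
Then x_{West} = 27.1 − 0.4·14 = 21.5.
Equilibrium price: P = 338 − 4·35.5 = 196.

196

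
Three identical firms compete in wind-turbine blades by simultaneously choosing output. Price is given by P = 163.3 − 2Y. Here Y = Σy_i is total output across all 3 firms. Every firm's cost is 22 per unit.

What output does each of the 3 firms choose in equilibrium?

A representative firm's profit is π_i = y_i(163.3 − 2Y) − 22y_i, with Y = y_i + Σ_{j≠i} y_j.
First-order condition: 141.3 − 4y_i − 2Σ_{j≠i} y_j = 0.
In a symmetric equilibrium every firm chooses the same y, so Σ_{j≠i} y_j = 2y. The condition becomes 141.3 − 8y = 0, giving y = 141.3/8 = 17.6625.

17.6625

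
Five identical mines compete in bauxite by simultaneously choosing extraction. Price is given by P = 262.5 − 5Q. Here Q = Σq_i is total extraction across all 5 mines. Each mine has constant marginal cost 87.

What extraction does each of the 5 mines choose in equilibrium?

5.85

A representative mine's profit is π_i = q_i(262.5 − 5Q) − 87q_i, with Q = q_i + Σ_{j≠i} q_j.
First-order condition: 175.5 − 10q_i − 5Σ_{j≠i} q_j = 0.
Imposing symmetry (q_j = q for all j) turns Σ_{j≠i} q_j into 4q, so 175.5 = 30q and q = 5.85.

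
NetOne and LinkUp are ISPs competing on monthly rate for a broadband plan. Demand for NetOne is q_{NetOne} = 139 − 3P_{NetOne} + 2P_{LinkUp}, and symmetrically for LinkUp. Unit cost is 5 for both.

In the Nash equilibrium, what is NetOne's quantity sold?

NetOne's profit: π = (P_{NetOne} − 5)(139 − 3P_{NetOne} + 2P_{LinkUp}).
∂π/∂P_{NetOne} = 154 − 6P_{NetOne} + 2P_{LinkUp} = 0 ⇒ P_{NetOne} = 77/3 + (1/3)P_{LinkUp}.
By symmetry P_{LinkUp} = P_{NetOne}; substituting into the reaction function, (2/3)P_{NetOne} = 77/3 and P_{NetOne} = 38.5.
q_{NetOne} = 139 − 3·38.5 + 2·38.5 = 100.5.

100.5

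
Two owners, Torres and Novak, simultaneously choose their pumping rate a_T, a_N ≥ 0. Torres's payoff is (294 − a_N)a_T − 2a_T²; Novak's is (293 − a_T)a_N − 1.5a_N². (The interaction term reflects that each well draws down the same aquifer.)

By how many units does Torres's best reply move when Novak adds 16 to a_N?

-4

Expanding Torres's payoff: 294a_T − a_Na_T − 2a_T².
∂π/∂a_T = 294 − a_N − 4a_T = 0, so a_T = 73.5 − 0.25a_N.
The reaction-function slope is −0.25, so a 16-unit rise in a_N moves a_T by −0.25 × 16 = −4. Torres's best response falls — the actions are strategic substitutes.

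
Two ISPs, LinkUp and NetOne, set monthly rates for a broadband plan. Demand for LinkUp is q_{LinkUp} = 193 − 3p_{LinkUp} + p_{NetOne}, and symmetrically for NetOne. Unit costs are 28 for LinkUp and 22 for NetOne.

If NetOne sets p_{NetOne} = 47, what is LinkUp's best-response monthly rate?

54

LinkUp's profit: π = (p_{LinkUp} − 28)(193 − 3p_{LinkUp} + p_{NetOne}).
∂π/∂p_{LinkUp} = 277 − 6p_{LinkUp} + p_{NetOne} = 0 ⇒ p_{LinkUp} = 277/6 + (1/6)p_{NetOne}.
At p_{NetOne} = 47: p_{LinkUp} = 277/6 + (1/6)·47 = 54.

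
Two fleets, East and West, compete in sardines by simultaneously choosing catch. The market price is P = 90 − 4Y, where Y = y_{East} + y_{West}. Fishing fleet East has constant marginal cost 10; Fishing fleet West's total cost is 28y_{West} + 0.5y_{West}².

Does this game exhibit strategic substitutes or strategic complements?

strategic substitutes

Fishing fleet East's profit: π = y_{East}(90 − 4(y_{East} + y_{West})) − 10y_{East}.
∂π/∂y_{East} = 80 − 8y_{East} − 4y_{West} = 0, so y_{East} = 10 − 0.5y_{West}.
The best-response slope dy_{East}/dy_{West} = −0.5 < 0: the reaction function is downward-sloping, so the choices are strategic substitutes.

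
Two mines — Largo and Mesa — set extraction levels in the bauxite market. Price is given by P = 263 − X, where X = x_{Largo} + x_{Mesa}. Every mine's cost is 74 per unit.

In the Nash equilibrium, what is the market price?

Mine Largo's profit: π = x_{Largo}(263 − (x_{Largo} + x_{Mesa})) − 74x_{Largo}.
∂π/∂x_{Largo} = 189 − 2x_{Largo} − x_{Mesa} = 0, so x_{Largo} = 94.5 − 0.5x_{Mesa}.
By symmetry x_{Mesa} = x_{Largo}; substituting into the reaction function, 1.5x_{Largo} = 94.5 and x_{Largo} = 63.
Equilibrium price: P = 263 − 126 = 137.

137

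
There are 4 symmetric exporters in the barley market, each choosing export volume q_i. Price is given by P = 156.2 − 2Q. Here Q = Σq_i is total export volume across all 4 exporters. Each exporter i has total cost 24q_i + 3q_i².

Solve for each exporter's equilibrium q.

8.2625

A representative exporter's profit is π_i = q_i(156.2 − 2Q) − 24q_i − 3q_i², with Q = q_i + Σ_{j≠i} q_j.
First-order condition: 132.2 − 10q_i − 2Σ_{j≠i} q_j = 0.
Imposing symmetry (q_j = q for all j) turns Σ_{j≠i} q_j into 3q, so 132.2 = 16q and q = 8.2625.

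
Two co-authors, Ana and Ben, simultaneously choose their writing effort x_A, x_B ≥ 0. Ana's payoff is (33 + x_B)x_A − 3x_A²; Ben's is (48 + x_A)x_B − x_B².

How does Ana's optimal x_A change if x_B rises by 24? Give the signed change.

Expanding Ana's payoff: 33x_A + x_Bx_A − 3x_A².
∂π/∂x_A = 33 + x_B − 6x_A = 0, so x_A = 5.5 + (1/6)x_B.
The reaction-function slope is 1/6, so a 24-unit rise in x_B moves x_A by 1/6 × 24 = 4. Ana's best response rises — the actions are strategic complements.

4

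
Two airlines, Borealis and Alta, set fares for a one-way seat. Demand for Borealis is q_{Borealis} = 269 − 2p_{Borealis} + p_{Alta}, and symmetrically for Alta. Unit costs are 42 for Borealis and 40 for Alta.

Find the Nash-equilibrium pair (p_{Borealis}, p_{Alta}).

117.4, 116.6

Borealis's profit: π = (p_{Borealis} − 42)(269 − 2p_{Borealis} + p_{Alta}).
∂π/∂p_{Borealis} = 353 − 4p_{Borealis} + p_{Alta} = 0 ⇒ p_{Borealis} = 88.25 + 0.25p_{Alta}.
Similarly p_{Alta} = 87.25 + 0.25p_{Borealis}.
Plugging p_{Alta} into Borealis's best response: p_{Borealis} = 88.25 + 0.25(87.25 + 0.25p_{Borealis}) ⇒ 0.9375p_{Borealis} = 110.0625, so p_{Borealis} = 117.4.
Then p_{Alta} = 87.25 + 0.25·117.4 = 116.6.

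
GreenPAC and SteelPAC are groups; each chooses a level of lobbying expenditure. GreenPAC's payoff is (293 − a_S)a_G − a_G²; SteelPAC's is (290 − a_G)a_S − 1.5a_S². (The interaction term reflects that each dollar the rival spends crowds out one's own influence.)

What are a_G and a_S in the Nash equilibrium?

117.8, 57.4

Expanding GreenPAC's payoff: 293a_G − a_Sa_G − a_G².
∂π/∂a_G = 293 − a_S − 2a_G = 0, so a_G = 146.5 − 0.5a_S.
Likewise for SteelPAC: a_S = 290/3 − (1/3)a_G.
Plugging a_S into GreenPAC's best response: a_G = 146.5 − 0.5(290/3 − (1/3)a_G) ⇒ (5/6)a_G = 589/6, so a_G = 117.8.
Then a_S = 290/3 − (1/3)·117.8 = 57.4.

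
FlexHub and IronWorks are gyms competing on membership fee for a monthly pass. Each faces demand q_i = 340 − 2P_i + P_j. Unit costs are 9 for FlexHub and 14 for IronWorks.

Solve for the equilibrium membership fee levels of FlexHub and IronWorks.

FlexHub's profit: π = (P_{FlexHub} − 9)(340 − 2P_{FlexHub} + P_{IronWorks}).
∂π/∂P_{FlexHub} = 358 − 4P_{FlexHub} + P_{IronWorks} = 0 ⇒ P_{FlexHub} = 89.5 + 0.25P_{IronWorks}.
Similarly P_{IronWorks} = 92 + 0.25P_{FlexHub}.
Plugging P_{IronWorks} into FlexHub's best response: P_{FlexHub} = 89.5 + 0.25(92 + 0.25P_{FlexHub}) ⇒ 0.9375P_{FlexHub} = 112.5, so P_{FlexHub} = 120.
Then P_{IronWorks} = 92 + 0.25·120 = 122.

120, 122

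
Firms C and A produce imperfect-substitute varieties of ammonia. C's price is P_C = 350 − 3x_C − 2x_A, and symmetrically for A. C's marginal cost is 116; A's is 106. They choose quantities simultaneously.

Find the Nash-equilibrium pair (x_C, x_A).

28.625, 31.125

Firm C's profit: π = x_C(350 − 3x_C − 2x_A) − 116x_C.
∂π/∂x_C = 234 − 6x_C − 2x_A = 0 ⇒ x_C = 39 − (1/3)x_A.
Similarly x_A = 122/3 − (1/3)x_C.
Plugging x_A into C's best response: x_C = 39 − (1/3)(122/3 − (1/3)x_C) ⇒ (8/9)x_C = 229/9, so x_C = 28.625.
Then x_A = 122/3 − (1/3)·28.625 = 31.125.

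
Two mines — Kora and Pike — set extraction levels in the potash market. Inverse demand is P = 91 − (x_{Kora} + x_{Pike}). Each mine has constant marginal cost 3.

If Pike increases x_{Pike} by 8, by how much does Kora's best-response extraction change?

-4

Mine Kora's profit: π = x_{Kora}(91 − (x_{Kora} + x_{Pike})) − 3x_{Kora}.
∂π/∂x_{Kora} = 88 − 2x_{Kora} − x_{Pike} = 0, so x_{Kora} = 44 − 0.5x_{Pike}.
The reaction-function slope is −0.5, so an 8-unit rise in x_{Pike} moves x_{Kora} by −0.5 × 8 = −4. Kora's best response falls — the actions are strategic substitutes.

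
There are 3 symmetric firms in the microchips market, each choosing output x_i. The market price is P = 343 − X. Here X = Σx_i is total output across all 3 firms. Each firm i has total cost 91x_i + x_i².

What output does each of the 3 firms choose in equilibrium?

A representative firm's profit is π_i = x_i(343 − X) − 91x_i − x_i², with X = x_i + Σ_{j≠i} x_j.
First-order condition: 252 − 4x_i − Σ_{j≠i} x_j = 0.
With identical firms, set every x_j = x: then 252 − 4x − 2x = 0, i.e. x = 252/6 = 42.

42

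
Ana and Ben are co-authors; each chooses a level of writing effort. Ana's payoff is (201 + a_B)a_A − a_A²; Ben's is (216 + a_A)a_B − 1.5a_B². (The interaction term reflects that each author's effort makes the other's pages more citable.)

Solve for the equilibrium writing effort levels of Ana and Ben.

Expanding Ana's payoff: 201a_A + a_Ba_A − a_A².
∂π/∂a_A = 201 + a_B − 2a_A = 0, so a_A = 100.5 + 0.5a_B.
Likewise for Ben: a_B = 72 + (1/3)a_A.
Substituting the second reaction function into the first: a_A = 100.5 + 0.5(72 + (1/3)a_A), which gives (5/6)a_A = 136.5 ⇒ a_A = 163.8.
Then a_B = 72 + (1/3)·163.8 = 126.6.

163.8, 126.6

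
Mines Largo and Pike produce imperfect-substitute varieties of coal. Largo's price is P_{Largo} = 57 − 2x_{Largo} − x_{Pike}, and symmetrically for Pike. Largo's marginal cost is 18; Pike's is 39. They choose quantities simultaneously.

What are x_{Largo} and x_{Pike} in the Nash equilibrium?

Mine Largo's profit: π = x_{Largo}(57 − 2x_{Largo} − x_{Pike}) − 18x_{Largo}.
∂π/∂x_{Largo} = 39 − 4x_{Largo} − x_{Pike} = 0 ⇒ x_{Largo} = 9.75 − 0.25x_{Pike}.
Similarly x_{Pike} = 4.5 − 0.25x_{Largo}.
Plugging x_{Pike} into Largo's best response: x_{Largo} = 9.75 − 0.25(4.5 − 0.25x_{Largo}) ⇒ 0.9375x_{Largo} = 8.625, so x_{Largo} = 9.2.
Then x_{Pike} = 4.5 − 0.25·9.2 = 2.2.

9.2, 2.2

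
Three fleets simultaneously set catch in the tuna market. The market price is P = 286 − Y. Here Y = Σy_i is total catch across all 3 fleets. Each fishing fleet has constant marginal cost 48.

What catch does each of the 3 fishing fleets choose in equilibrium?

A representative fishing fleet's profit is π_i = y_i(286 − Y) − 48y_i, with Y = y_i + Σ_{j≠i} y_j.
First-order condition: 238 − 2y_i − Σ_{j≠i} y_j = 0.
With identical fishing fleets, set every y_j = y: then 238 − 2y − 2y = 0, i.e. y = 238/4 = 59.5.

59.5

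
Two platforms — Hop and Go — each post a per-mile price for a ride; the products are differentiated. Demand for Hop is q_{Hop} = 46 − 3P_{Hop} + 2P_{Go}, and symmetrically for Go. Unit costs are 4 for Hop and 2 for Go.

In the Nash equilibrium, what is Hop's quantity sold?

Hop's profit: π = (P_{Hop} − 4)(46 − 3P_{Hop} + 2P_{Go}).
∂π/∂P_{Hop} = 58 − 6P_{Hop} + 2P_{Go} = 0 ⇒ P_{Hop} = 29/3 + (1/3)P_{Go}.
Similarly P_{Go} = 26/3 + (1/3)P_{Hop}.
Solving the two reaction functions simultaneously: (1 − (1/3)(1/3))P_{Hop} = 29/3 + (1/3)·(26/3), so (8/9)P_{Hop} = 113/9 and P_{Hop} = 14.125.
Then P_{Go} = 26/3 + (1/3)·14.125 = 13.375.
q_{Hop} = 46 − 3·14.125 + 2·13.375 = 30.375.

30.375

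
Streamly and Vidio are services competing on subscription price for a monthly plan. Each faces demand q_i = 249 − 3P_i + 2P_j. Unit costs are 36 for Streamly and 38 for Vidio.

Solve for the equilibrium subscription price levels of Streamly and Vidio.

Streamly's profit: π = (P_{Streamly} − 36)(249 − 3P_{Streamly} + 2P_{Vidio}).
∂π/∂P_{Streamly} = 357 − 6P_{Streamly} + 2P_{Vidio} = 0 ⇒ P_{Streamly} = 59.5 + (1/3)P_{Vidio}.
Similarly P_{Vidio} = 60.5 + (1/3)P_{Streamly}.
Solving the two reaction functions simultaneously: (1 − (1/3)(1/3))P_{Streamly} = 59.5 + (1/3)·60.5, so (8/9)P_{Streamly} = 239/3 and P_{Streamly} = 89.625.
Then P_{Vidio} = 60.5 + (1/3)·89.625 = 90.375.

89.625, 90.375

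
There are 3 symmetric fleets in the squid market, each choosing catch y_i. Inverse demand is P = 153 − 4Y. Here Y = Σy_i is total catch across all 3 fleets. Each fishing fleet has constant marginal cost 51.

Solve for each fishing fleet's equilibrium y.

A representative fishing fleet's profit is π_i = y_i(153 − 4Y) − 51y_i, with Y = y_i + Σ_{j≠i} y_j.
First-order condition: 102 − 8y_i − 4Σ_{j≠i} y_j = 0.
With identical fishing fleets, set every y_j = y: then 102 − 8y − 8y = 0, i.e. y = 102/16 = 6.375.

6.375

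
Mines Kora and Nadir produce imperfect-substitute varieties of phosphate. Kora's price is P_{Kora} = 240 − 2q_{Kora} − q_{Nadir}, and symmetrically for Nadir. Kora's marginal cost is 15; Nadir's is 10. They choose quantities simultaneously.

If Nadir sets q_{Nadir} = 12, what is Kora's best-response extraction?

53.25

Mine Kora's profit: π = q_{Kora}(240 − 2q_{Kora} − q_{Nadir}) − 15q_{Kora}.
∂π/∂q_{Kora} = 225 − 4q_{Kora} − q_{Nadir} = 0 ⇒ q_{Kora} = 56.25 − 0.25q_{Nadir}.
At q_{Nadir} = 12: q_{Kora} = 56.25 − 0.25·12 = 53.25.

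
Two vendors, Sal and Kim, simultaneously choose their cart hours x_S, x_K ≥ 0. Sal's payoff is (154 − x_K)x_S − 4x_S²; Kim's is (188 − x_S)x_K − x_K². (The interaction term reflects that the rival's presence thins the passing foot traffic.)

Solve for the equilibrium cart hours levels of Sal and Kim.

8, 90

Expanding Sal's payoff: 154x_S − x_Kx_S − 4x_S².
∂π/∂x_S = 154 − x_K − 8x_S = 0, so x_S = 19.25 − 0.125x_K.
Likewise for Kim: x_K = 94 − 0.5x_S.
Substituting the second reaction function into the first: x_S = 19.25 − 0.125(94 − 0.5x_S), which gives 0.9375x_S = 7.5 ⇒ x_S = 8.
Then x_K = 94 − 0.5·8 = 90.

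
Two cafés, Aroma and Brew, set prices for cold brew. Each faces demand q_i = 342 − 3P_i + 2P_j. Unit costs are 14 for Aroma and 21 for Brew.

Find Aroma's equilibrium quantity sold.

249.9375

Aroma's profit: π = (P_{Aroma} − 14)(342 − 3P_{Aroma} + 2P_{Brew}).
∂π/∂P_{Aroma} = 384 − 6P_{Aroma} + 2P_{Brew} = 0 ⇒ P_{Aroma} = 64 + (1/3)P_{Brew}.
Similarly P_{Brew} = 67.5 + (1/3)P_{Aroma}.
Solving the two reaction functions simultaneously: (1 − (1/3)(1/3))P_{Aroma} = 64 + (1/3)·67.5, so (8/9)P_{Aroma} = 86.5 and P_{Aroma} = 97.3125.
Then P_{Brew} = 67.5 + (1/3)·97.3125 = 99.9375.
q_{Aroma} = 342 − 3·97.3125 + 2·99.9375 = 249.9375.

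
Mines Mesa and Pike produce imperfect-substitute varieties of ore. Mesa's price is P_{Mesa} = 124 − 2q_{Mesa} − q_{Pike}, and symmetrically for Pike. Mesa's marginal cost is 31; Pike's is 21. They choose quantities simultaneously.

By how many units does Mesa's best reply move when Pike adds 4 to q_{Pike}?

Mine Mesa's profit: π = q_{Mesa}(124 − 2q_{Mesa} − q_{Pike}) − 31q_{Mesa}.
∂π/∂q_{Mesa} = 93 − 4q_{Mesa} − q_{Pike} = 0 ⇒ q_{Mesa} = 23.25 − 0.25q_{Pike}.
The reaction-function slope is −0.25, so a 4-unit rise in q_{Pike} moves q_{Mesa} by −0.25 × 4 = −1. Mesa's best response falls — the actions are strategic substitutes.

-1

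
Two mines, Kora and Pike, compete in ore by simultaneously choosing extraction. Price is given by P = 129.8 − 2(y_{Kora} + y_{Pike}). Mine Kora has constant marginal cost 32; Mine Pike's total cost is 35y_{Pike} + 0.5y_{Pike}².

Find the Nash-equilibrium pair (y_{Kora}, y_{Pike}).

18.7125, 11.475

Mine Kora's profit: π = y_{Kora}(129.8 − 2(y_{Kora} + y_{Pike})) − 32y_{Kora}.
∂π/∂y_{Kora} = 97.8 − 4y_{Kora} − 2y_{Pike} = 0, so y_{Kora} = 24.45 − 0.5y_{Pike}.
For Pike: ∂π/∂y_{Pike} = 94.8 − 5y_{Pike} − 2y_{Kora} = 0 ⇒ y_{Pike} = 18.96 − 0.4y_{Kora}.
Solving the two reaction functions simultaneously: (1 − (−0.5)(−0.4))y_{Kora} = 24.45 − 0.5·18.96, so 0.8y_{Kora} = 14.97 and y_{Kora} = 18.7125.
Then y_{Pike} = 18.96 − 0.4·18.7125 = 11.475.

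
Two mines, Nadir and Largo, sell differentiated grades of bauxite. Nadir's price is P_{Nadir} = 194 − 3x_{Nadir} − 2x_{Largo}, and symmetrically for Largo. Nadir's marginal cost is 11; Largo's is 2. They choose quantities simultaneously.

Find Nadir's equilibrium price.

Mine Nadir's profit: π = x_{Nadir}(194 − 3x_{Nadir} − 2x_{Largo}) − 11x_{Nadir}.
∂π/∂x_{Nadir} = 183 − 6x_{Nadir} − 2x_{Largo} = 0 ⇒ x_{Nadir} = 30.5 − (1/3)x_{Largo}.
Similarly x_{Largo} = 32 − (1/3)x_{Nadir}.
Substituting the second reaction function into the first: x_{Nadir} = 30.5 − (1/3)(32 − (1/3)x_{Nadir}), which gives (8/9)x_{Nadir} = 119/6 ⇒ x_{Nadir} = 22.3125.
Then x_{Largo} = 32 − (1/3)·22.3125 = 24.5625.
P_{Nadir} = 194 − 3·22.3125 − 2·24.5625 = 77.9375.

77.9375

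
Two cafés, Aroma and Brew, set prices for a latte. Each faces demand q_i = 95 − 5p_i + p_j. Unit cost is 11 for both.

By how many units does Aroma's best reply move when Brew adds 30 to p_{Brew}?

Aroma's profit: π = (p_{Aroma} − 11)(95 − 5p_{Aroma} + p_{Brew}).
∂π/∂p_{Aroma} = 150 − 10p_{Aroma} + p_{Brew} = 0 ⇒ p_{Aroma} = 15 + 0.1p_{Brew}.
The reaction-function slope is 0.1, so a 30-unit rise in p_{Brew} moves p_{Aroma} by 0.1 × 30 = 3. Aroma's best response rises — the actions are strategic complements.

3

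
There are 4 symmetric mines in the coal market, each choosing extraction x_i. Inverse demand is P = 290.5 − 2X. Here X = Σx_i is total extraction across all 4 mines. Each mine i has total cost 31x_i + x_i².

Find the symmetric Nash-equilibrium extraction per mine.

21.625

A representative mine's profit is π_i = x_i(290.5 − 2X) − 31x_i − x_i², with X = x_i + Σ_{j≠i} x_j.
First-order condition: 259.5 − 6x_i − 2Σ_{j≠i} x_j = 0.
Imposing symmetry (x_j = x for all j) turns Σ_{j≠i} x_j into 3x, so 259.5 = 12x and x = 21.625.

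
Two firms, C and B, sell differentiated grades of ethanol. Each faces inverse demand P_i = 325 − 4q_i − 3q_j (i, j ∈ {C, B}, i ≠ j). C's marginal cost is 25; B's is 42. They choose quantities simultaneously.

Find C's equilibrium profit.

Firm C's profit: π = q_C(325 − 4q_C − 3q_B) − 25q_C.
∂π/∂q_C = 300 − 8q_C − 3q_B = 0 ⇒ q_C = 37.5 − 0.375q_B.
Similarly q_B = 35.375 − 0.375q_C.
Solving the two reaction functions simultaneously: (1 − (−0.375)(−0.375))q_C = 37.5 − 0.375·35.375, so (55/64)q_C = 1551/64 and q_C = 28.2.
Then q_B = 35.375 − 0.375·28.2 = 24.8.
P_C = 325 − 4·28.2 − 3·24.8 = 137.8.
Profit = (137.8 − 25)·28.2 = 3180.96.

3180.96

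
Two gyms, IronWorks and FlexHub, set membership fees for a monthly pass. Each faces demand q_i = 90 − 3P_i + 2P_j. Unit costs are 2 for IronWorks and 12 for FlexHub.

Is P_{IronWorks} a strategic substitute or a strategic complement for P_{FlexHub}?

IronWorks's profit: π = (P_{IronWorks} − 2)(90 − 3P_{IronWorks} + 2P_{FlexHub}).
∂π/∂P_{IronWorks} = 96 − 6P_{IronWorks} + 2P_{FlexHub} = 0 ⇒ P_{IronWorks} = 16 + (1/3)P_{FlexHub}.
The best-response slope dP_{IronWorks}/dP_{FlexHub} = 1/3 > 0: the reaction function is upward-sloping, so the choices are strategic complements.

strategic complements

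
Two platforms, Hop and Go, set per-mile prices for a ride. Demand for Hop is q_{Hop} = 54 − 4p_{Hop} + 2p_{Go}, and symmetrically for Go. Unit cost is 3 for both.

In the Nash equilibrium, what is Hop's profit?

256

Hop's profit: π = (p_{Hop} − 3)(54 − 4p_{Hop} + 2p_{Go}).
∂π/∂p_{Hop} = 66 − 8p_{Hop} + 2p_{Go} = 0 ⇒ p_{Hop} = 8.25 + 0.25p_{Go}.
Setting p_{Hop} = p_{Go} in the reaction function: p_{Hop} = 8.25 + 0.25p_{Hop}, so p_{Hop} = 8.25 / 0.75 = 11.
q_{Hop} = 54 − 4·11 + 2·11 = 32.
Profit = (11 − 3)·32 = 256.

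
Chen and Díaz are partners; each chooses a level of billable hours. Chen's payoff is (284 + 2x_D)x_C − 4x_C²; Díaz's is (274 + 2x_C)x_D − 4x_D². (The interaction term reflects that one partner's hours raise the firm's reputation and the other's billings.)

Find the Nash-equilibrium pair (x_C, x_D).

Expanding Chen's payoff: 284x_C + 2x_Dx_C − 4x_C².
∂π/∂x_C = 284 + 2x_D − 8x_C = 0, so x_C = 35.5 + 0.25x_D.
Likewise for Díaz: x_D = 34.25 + 0.25x_C.
Solving the two reaction functions simultaneously: (1 − (0.25)(0.25))x_C = 35.5 + 0.25·34.25, so 0.9375x_C = 44.0625 and x_C = 47.
Then x_D = 34.25 + 0.25·47 = 46.

47, 46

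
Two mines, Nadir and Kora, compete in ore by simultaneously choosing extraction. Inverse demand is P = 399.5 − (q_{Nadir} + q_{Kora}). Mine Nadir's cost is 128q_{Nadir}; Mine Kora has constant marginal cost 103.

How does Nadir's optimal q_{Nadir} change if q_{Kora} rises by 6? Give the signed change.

-3

Mine Nadir's profit: π = q_{Nadir}(399.5 − (q_{Nadir} + q_{Kora})) − 128q_{Nadir}.
∂π/∂q_{Nadir} = 271.5 − 2q_{Nadir} − q_{Kora} = 0, so q_{Nadir} = 135.75 − 0.5q_{Kora}.
The reaction-function slope is −0.5, so a 6-unit rise in q_{Kora} moves q_{Nadir} by −0.5 × 6 = −3. Nadir's best response falls — the actions are strategic substitutes.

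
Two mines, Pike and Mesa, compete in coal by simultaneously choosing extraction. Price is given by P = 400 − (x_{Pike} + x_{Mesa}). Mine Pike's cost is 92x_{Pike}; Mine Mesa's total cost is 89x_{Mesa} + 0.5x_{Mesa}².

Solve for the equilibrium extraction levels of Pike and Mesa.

Mine Pike's profit: π = x_{Pike}(400 − (x_{Pike} + x_{Mesa})) − 92x_{Pike}.
∂π/∂x_{Pike} = 308 − 2x_{Pike} − x_{Mesa} = 0, so x_{Pike} = 154 − 0.5x_{Mesa}.
For Mesa: ∂π/∂x_{Mesa} = 311 − 3x_{Mesa} − x_{Pike} = 0 ⇒ x_{Mesa} = 311/3 − (1/3)x_{Pike}.
Solving the two reaction functions simultaneously: (1 − (−0.5)(−1/3))x_{Pike} = 154 − 0.5·(311/3), so (5/6)x_{Pike} = 613/6 and x_{Pike} = 122.6.
Then x_{Mesa} = 311/3 − (1/3)·122.6 = 62.8.

122.6, 62.8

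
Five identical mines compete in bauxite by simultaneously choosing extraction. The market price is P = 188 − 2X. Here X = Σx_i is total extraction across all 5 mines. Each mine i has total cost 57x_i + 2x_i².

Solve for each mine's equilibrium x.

A representative mine's profit is π_i = x_i(188 − 2X) − 57x_i − 2x_i², with X = x_i + Σ_{j≠i} x_j.
First-order condition: 131 − 8x_i − 2Σ_{j≠i} x_j = 0.
In a symmetric equilibrium every mine chooses the same x, so Σ_{j≠i} x_j = 4x. The condition becomes 131 − 16x = 0, giving x = 131/16 = 8.1875.

8.1875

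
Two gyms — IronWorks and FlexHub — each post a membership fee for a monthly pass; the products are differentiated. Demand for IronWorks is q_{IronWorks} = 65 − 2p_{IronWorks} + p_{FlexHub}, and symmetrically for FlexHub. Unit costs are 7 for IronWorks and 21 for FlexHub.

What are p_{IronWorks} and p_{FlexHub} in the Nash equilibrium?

IronWorks's profit: π = (p_{IronWorks} − 7)(65 − 2p_{IronWorks} + p_{FlexHub}).
∂π/∂p_{IronWorks} = 79 − 4p_{IronWorks} + p_{FlexHub} = 0 ⇒ p_{IronWorks} = 19.75 + 0.25p_{FlexHub}.
Similarly p_{FlexHub} = 26.75 + 0.25p_{IronWorks}.
Substituting the second reaction function into the first: p_{IronWorks} = 19.75 + 0.25(26.75 + 0.25p_{IronWorks}), which gives 0.9375p_{IronWorks} = 26.4375 ⇒ p_{IronWorks} = 28.2.
Then p_{FlexHub} = 26.75 + 0.25·28.2 = 33.8.

28.2, 33.8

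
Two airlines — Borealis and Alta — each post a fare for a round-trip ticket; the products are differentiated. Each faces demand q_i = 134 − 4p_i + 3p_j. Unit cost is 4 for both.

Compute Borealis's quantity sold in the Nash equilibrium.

Borealis's profit: π = (p_{Borealis} − 4)(134 − 4p_{Borealis} + 3p_{Alta}).
∂π/∂p_{Borealis} = 150 − 8p_{Borealis} + 3p_{Alta} = 0 ⇒ p_{Borealis} = 18.75 + 0.375p_{Alta}.
Setting p_{Borealis} = p_{Alta} in the reaction function: p_{Borealis} = 18.75 + 0.375p_{Borealis}, so p_{Borealis} = 18.75 / 0.625 = 30.
q_{Borealis} = 134 − 4·30 + 3·30 = 104.

104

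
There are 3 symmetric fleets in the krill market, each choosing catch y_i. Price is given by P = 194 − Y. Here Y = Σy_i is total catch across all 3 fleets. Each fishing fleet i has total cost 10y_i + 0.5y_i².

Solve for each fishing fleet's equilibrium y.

A representative fishing fleet's profit is π_i = y_i(194 − Y) − 10y_i − 0.5y_i², with Y = y_i + Σ_{j≠i} y_j.
First-order condition: 184 − 3y_i − Σ_{j≠i} y_j = 0.
In a symmetric equilibrium every fishing fleet chooses the same y, so Σ_{j≠i} y_j = 2y. The condition becomes 184 − 5y = 0, giving y = 184/5 = 36.8.

36.8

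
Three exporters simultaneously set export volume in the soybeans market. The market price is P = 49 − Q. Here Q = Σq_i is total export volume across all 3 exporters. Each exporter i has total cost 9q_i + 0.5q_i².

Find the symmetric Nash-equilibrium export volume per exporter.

8

A representative exporter's profit is π_i = q_i(49 − Q) − 9q_i − 0.5q_i², with Q = q_i + Σ_{j≠i} q_j.
First-order condition: 40 − 3q_i − Σ_{j≠i} q_j = 0.
With identical exporters, set every q_j = q: then 40 − 3q − 2q = 0, i.e. q = 40/5 = 8.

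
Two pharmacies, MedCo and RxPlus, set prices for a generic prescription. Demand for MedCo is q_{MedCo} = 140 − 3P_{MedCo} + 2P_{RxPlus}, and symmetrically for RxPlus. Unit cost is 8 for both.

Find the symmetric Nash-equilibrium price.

41

MedCo's profit: π = (P_{MedCo} − 8)(140 − 3P_{MedCo} + 2P_{RxPlus}).
∂π/∂P_{MedCo} = 164 − 6P_{MedCo} + 2P_{RxPlus} = 0 ⇒ P_{MedCo} = 82/3 + (1/3)P_{RxPlus}.
By symmetry P_{RxPlus} = P_{MedCo}; substituting into the reaction function, (2/3)P_{MedCo} = 82/3 and P_{MedCo} = 41.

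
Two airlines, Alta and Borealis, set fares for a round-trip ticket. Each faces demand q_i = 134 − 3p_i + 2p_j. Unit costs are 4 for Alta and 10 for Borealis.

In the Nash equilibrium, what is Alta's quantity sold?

Alta's profit: π = (p_{Alta} − 4)(134 − 3p_{Alta} + 2p_{Borealis}).
∂π/∂p_{Alta} = 146 − 6p_{Alta} + 2p_{Borealis} = 0 ⇒ p_{Alta} = 73/3 + (1/3)p_{Borealis}.
Similarly p_{Borealis} = 82/3 + (1/3)p_{Alta}.
Substituting the second reaction function into the first: p_{Alta} = 73/3 + (1/3)(82/3 + (1/3)p_{Alta}), which gives (8/9)p_{Alta} = 301/9 ⇒ p_{Alta} = 37.625.
Then p_{Borealis} = 82/3 + (1/3)·37.625 = 39.875.
q_{Alta} = 134 − 3·37.625 + 2·39.875 = 100.875.

100.875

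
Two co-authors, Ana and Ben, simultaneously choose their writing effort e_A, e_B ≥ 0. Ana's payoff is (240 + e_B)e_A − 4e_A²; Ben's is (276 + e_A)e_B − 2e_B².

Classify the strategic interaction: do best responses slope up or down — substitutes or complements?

Expanding Ana's payoff: 240e_A + e_Be_A − 4e_A².
∂π/∂e_A = 240 + e_B − 8e_A = 0, so e_A = 30 + 0.125e_B.
The best-response slope de_A/de_B = 0.125 > 0: the reaction function is upward-sloping, so the choices are strategic complements.

strategic complements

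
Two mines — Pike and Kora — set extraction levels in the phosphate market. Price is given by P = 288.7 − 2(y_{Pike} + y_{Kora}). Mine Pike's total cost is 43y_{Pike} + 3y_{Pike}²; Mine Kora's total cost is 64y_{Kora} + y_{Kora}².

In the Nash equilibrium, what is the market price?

Mine Pike's profit: π = y_{Pike}(288.7 − 2(y_{Pike} + y_{Kora})) − 43y_{Pike} − 3y_{Pike}².
∂π/∂y_{Pike} = 245.7 − 10y_{Pike} − 2y_{Kora} = 0, so y_{Pike} = 24.57 − 0.2y_{Kora}.
For Kora: ∂π/∂y_{Kora} = 224.7 − 6y_{Kora} − 2y_{Pike} = 0 ⇒ y_{Kora} = 37.45 − (1/3)y_{Pike}.
Solving the two reaction functions simultaneously: (1 − (−0.2)(−1/3))y_{Pike} = 24.57 − 0.2·37.45, so (14/15)y_{Pike} = 17.08 and y_{Pike} = 18.3.
Then y_{Kora} = 37.45 − (1/3)·18.3 = 31.35.
Equilibrium price: P = 288.7 − 2·49.65 = 189.4.

189.4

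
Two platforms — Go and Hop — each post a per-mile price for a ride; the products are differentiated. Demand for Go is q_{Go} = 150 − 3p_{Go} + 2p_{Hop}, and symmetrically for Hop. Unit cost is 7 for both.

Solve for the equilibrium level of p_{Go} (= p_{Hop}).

42.75

Go's profit: π = (p_{Go} − 7)(150 − 3p_{Go} + 2p_{Hop}).
∂π/∂p_{Go} = 171 − 6p_{Go} + 2p_{Hop} = 0 ⇒ p_{Go} = 28.5 + (1/3)p_{Hop}.
The game is symmetric, so in equilibrium p_{Hop} = p_{Go}: the reaction function gives (2/3)p_{Go} = 28.5, hence p_{Go} = 42.75.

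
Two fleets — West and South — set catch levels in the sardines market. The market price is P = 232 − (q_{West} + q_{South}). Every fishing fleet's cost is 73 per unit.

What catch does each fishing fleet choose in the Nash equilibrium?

53

Fishing fleet West's profit: π = q_{West}(232 − (q_{West} + q_{South})) − 73q_{West}.
∂π/∂q_{West} = 159 − 2q_{West} − q_{South} = 0, so q_{West} = 79.5 − 0.5q_{South}.
The game is symmetric, so in equilibrium q_{South} = q_{West}: the reaction function gives 1.5q_{West} = 79.5, hence q_{West} = 53.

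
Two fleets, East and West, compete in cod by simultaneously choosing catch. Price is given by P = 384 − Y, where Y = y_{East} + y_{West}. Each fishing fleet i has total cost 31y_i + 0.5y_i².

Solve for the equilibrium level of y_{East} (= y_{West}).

88.25

Fishing fleet East's profit: π = y_{East}(384 − (y_{East} + y_{West})) − 31y_{East} − 0.5y_{East}².
∂π/∂y_{East} = 353 − 3y_{East} − y_{West} = 0, so y_{East} = 353/3 − (1/3)y_{West}.
Setting y_{East} = y_{West} in the reaction function: y_{East} = 353/3 − (1/3)y_{East}, so y_{East} = (353/3) / (4/3) = 88.25.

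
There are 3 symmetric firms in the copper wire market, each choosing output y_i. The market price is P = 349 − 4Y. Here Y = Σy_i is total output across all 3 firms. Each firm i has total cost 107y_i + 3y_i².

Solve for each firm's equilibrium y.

A representative firm's profit is π_i = y_i(349 − 4Y) − 107y_i − 3y_i², with Y = y_i + Σ_{j≠i} y_j.
First-order condition: 242 − 14y_i − 4Σ_{j≠i} y_j = 0.
In a symmetric equilibrium every firm chooses the same y, so Σ_{j≠i} y_j = 2y. The condition becomes 242 − 22y = 0, giving y = 242/22 = 11.

11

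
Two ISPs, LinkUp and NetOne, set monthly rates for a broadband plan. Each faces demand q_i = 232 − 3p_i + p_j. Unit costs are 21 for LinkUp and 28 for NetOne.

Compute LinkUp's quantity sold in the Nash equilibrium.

115.8

LinkUp's profit: π = (p_{LinkUp} − 21)(232 − 3p_{LinkUp} + p_{NetOne}).
∂π/∂p_{LinkUp} = 295 − 6p_{LinkUp} + p_{NetOne} = 0 ⇒ p_{LinkUp} = 295/6 + (1/6)p_{NetOne}.
Similarly p_{NetOne} = 158/3 + (1/6)p_{LinkUp}.
Solving the two reaction functions simultaneously: (1 − (1/6)(1/6))p_{LinkUp} = 295/6 + (1/6)·(158/3), so (35/36)p_{LinkUp} = 1043/18 and p_{LinkUp} = 59.6.
Then p_{NetOne} = 158/3 + (1/6)·59.6 = 62.6.
q_{LinkUp} = 232 − 3·59.6 + 62.6 = 115.8.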